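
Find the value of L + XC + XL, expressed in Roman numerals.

L = 50, XC = 90, XL = 40
50 + 90 = 140
140 + 40 = 180

CLXXX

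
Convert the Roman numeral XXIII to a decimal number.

XXIII: X=10, X=10, I=1, I=1, I=1
10 + 10 + 1 + 1 + 1 = 23

23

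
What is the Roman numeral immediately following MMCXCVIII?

MMCXCVIII = 2198; next is 2199

MMCXCIX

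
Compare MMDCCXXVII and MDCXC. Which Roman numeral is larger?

MMDCCXXVII = 2727
MDCXC = 1690
2727 is larger

MMDCCXXVII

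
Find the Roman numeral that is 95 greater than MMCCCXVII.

MMCCCXVII = 2317
2317 + 95 = 2412

MMCDXII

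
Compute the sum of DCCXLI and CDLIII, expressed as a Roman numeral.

DCCXLI = 741
CDLIII = 453
741 + 453 = 1194

MCXCIV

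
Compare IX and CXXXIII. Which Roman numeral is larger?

IX = 9
CXXXIII = 133
133 is larger

CXXXIII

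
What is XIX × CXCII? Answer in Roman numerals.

XIX = 19
CXCII = 192
19 × 192 = 3648

MMMDCXLVIII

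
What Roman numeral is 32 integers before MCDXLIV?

MCDXLIV = 1444
1444 - 32 = 1412

MCDXII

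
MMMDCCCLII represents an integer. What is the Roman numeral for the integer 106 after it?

MMMDCCCLII = 3852
3852 + 106 = 3958

MMMCMLVIII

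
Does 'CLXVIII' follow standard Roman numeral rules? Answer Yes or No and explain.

'CLXVIII': Check the rules: uses only the symbols I, V, X, L, C, D, M; no symbol is repeated more than three times in a row; V, L and D each appear at most once; no smaller symbol precedes a larger one (values never increase from left to right). Value: C (100) + L (50) + X (10) + V (5) + I (1) + I (1) + I (1) = 168. So it is a valid standard Roman numeral.

Yes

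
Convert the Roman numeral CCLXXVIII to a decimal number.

CCLXXVIII: C=100, C=100, L=50, X=10, X=10, V=5, I=1, I=1, I=1
100 + 100 + 50 + 10 + 10 + 5 + 1 + 1 + 1 = 278

278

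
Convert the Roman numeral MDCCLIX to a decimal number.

MDCCLIX: M=1000, D=500, C=100, C=100, L=50, IX=9
1000 + 500 + 100 + 100 + 50 + 9 = 1759

1759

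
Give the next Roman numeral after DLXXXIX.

DLXXXIX = 589; next is 590

DXC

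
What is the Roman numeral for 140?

Convert 140 to Roman numerals:
  140 contains 1×100 (C)
  40 contains 1×40 (XL)

CXL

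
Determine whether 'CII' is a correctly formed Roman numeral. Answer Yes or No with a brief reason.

'CII': Check the rules: uses only the symbols I, V, X, L, C, D, M; no symbol is repeated more than three times in a row; V, L and D each appear at most once; no smaller symbol precedes a larger one (values never increase from left to right). Value: C (100) + I (1) + I (1) = 102. So it is a valid standard Roman numeral.

Yes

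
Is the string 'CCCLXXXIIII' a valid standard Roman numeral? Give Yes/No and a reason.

'CCCLXXXIIII': More than 3 consecutive I's

No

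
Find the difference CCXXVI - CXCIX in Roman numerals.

CCXXVI = 226
CXCIX = 199
226 - 199 = 27

XXVII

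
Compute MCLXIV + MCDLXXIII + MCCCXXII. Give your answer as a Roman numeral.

MCLXIV = 1164, MCDLXXIII = 1473, MCCCXXII = 1322
1164 + 1473 = 2637
2637 + 1322 = 3959

MMMCMLIX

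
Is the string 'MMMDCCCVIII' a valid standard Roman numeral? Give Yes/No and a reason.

'MMMDCCCVIII': Check the rules: uses only the symbols I, V, X, L, C, D, M; no symbol is repeated more than three times in a row; V, L and D each appear at most once; no smaller symbol precedes a larger one (values never increase from left to right). Value: M (1000) + M (1000) + M (1000) + D (500) + C (100) + C (100) + C (100) + V (5) + I (1) + I (1) + I (1) = 3808. So it is a valid standard Roman numeral.

Yes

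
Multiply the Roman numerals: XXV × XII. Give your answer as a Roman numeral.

XXV = 25
XII = 12
25 × 12 = 300

CCC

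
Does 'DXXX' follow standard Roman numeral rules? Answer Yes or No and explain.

'DXXX': Check the rules: uses only the symbols I, V, X, L, C, D, M; no symbol is repeated more than three times in a row; V, L and D each appear at most once; no smaller symbol precedes a larger one (values never increase from left to right). Value: D (500) + X (10) + X (10) + X (10) = 530. So it is a valid standard Roman numeral.

Yes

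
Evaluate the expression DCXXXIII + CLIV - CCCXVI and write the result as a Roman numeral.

DCXXXIII = 633, CLIV = 154, CCCXVI = 316
633 + 154 = 787
787 - 316 = 471

CDLXXI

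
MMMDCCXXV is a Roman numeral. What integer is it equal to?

MMMDCCXXV: M=1000, M=1000, M=1000, D=500, C=100, C=100, X=10, X=10, V=5
1000 + 1000 + 1000 + 500 + 100 + 100 + 10 + 10 + 5 = 3725

3725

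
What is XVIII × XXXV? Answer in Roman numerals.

XVIII = 18
XXXV = 35
18 × 35 = 630

DCXXX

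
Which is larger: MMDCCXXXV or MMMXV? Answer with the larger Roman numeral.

MMDCCXXXV = 2735
MMMXV = 3015
3015 is larger

MMMXV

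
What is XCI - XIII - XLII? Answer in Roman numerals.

XCI = 91, XIII = 13, XLII = 42
91 - 13 = 78
78 - 42 = 36

XXXVI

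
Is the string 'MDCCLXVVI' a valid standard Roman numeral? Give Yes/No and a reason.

'MDCCLXVVI': V should not appear more than once

No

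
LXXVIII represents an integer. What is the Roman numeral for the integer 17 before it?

LXXVIII = 78
78 - 17 = 61

LXI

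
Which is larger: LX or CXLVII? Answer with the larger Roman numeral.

LX = 60
CXLVII = 147
147 is larger

CXLVII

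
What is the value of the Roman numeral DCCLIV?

DCCLIV: D=500, C=100, C=100, L=50, IV=4
500 + 100 + 100 + 50 + 4 = 754

754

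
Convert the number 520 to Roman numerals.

Convert 520 to Roman numerals:
  520 contains 1×500 (D)
  20 contains 2×10 (XX)

DXX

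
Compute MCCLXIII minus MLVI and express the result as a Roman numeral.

MCCLXIII = 1263
MLVI = 1056
1263 - 1056 = 207

CCVII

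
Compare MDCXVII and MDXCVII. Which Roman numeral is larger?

MDCXVII = 1617
MDXCVII = 1597
1617 is larger

MDCXVII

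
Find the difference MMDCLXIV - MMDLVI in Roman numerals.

MMDCLXIV = 2664
MMDLVI = 2556
2664 - 2556 = 108

CVIII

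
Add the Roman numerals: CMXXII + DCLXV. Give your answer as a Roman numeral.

CMXXII = 922
DCLXV = 665
922 + 665 = 1587

MDLXXXVII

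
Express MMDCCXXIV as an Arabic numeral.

MMDCCXXIV: M=1000, M=1000, D=500, C=100, C=100, X=10, X=10, IV=4
1000 + 1000 + 500 + 100 + 100 + 10 + 10 + 4 = 2724

2724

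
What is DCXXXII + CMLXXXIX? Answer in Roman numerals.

DCXXXII = 632
CMLXXXIX = 989
632 + 989 = 1621

MDCXXI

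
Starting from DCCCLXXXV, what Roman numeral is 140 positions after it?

DCCCLXXXV = 885
885 + 140 = 1025

MXXV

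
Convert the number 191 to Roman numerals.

Convert 191 to Roman numerals:
  191 contains 1×100 (C)
  91 contains 1×90 (XC)
  1 contains 1×1 (I)

CXCI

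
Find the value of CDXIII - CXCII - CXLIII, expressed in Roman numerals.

CDXIII = 413, CXCII = 192, CXLIII = 143
413 - 192 = 221
221 - 143 = 78

LXXVIII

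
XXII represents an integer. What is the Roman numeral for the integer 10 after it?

XXII = 22
22 + 10 = 32

XXXII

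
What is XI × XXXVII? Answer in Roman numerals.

XI = 11
XXXVII = 37
11 × 37 = 407

CDVII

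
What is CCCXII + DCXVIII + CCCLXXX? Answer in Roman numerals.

CCCXII = 312, DCXVIII = 618, CCCLXXX = 380
312 + 618 = 930
930 + 380 = 1310

MCCCX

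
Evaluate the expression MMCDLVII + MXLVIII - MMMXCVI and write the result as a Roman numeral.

MMCDLVII = 2457, MXLVIII = 1048, MMMXCVI = 3096
2457 + 1048 = 3505
3505 - 3096 = 409

CDIX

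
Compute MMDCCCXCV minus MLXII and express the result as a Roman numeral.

MMDCCCXCV = 2895
MLXII = 1062
2895 - 1062 = 1833

MDCCCXXXIII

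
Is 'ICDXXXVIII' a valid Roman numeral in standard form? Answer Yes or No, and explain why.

'ICDXXXVIII': Invalid subtractive combination: IC

No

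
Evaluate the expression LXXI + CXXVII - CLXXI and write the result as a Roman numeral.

LXXI = 71, CXXVII = 127, CLXXI = 171
71 + 127 = 198
198 - 171 = 27

XXVII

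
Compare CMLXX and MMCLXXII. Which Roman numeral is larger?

CMLXX = 970
MMCLXXII = 2172
2172 is larger

MMCLXXII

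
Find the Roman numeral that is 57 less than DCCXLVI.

DCCXLVI = 746
746 - 57 = 689

DCLXXXIX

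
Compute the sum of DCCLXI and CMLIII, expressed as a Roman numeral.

DCCLXI = 761
CMLIII = 953
761 + 953 = 1714

MDCCXIV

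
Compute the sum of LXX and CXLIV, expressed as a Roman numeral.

LXX = 70
CXLIV = 144
70 + 144 = 214

CCXIV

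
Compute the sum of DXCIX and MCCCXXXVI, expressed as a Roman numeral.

DXCIX = 599
MCCCXXXVI = 1336
599 + 1336 = 1935

MCMXXXV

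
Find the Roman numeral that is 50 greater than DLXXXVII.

DLXXXVII = 587
587 + 50 = 637

DCXXXVII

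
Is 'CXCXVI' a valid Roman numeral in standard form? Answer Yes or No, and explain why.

'CXCXVI': X cannot come right after the subtractive pair XC: once X is subtracted in XC, the next symbol must be smaller than X

No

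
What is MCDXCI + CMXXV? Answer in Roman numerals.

MCDXCI = 1491
CMXXV = 925
1491 + 925 = 2416

MMCDXVI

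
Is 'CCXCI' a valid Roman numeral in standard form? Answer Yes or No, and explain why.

'CCXCI': Check the rules: uses only the symbols I, V, X, L, C, D, M; no symbol is repeated more than three times in a row; V, L and D each appear at most once; the only place a smaller symbol precedes a larger one is the allowed subtractive pair XC, the symbol right after such a pair (if any) is smaller than the pair's first symbol, and otherwise the values never increase from left to right. Value: C (100) + C (100) + XC (90) + I (1) = 291. So it is a valid standard Roman numeral.

Yes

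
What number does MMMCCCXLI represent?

MMMCCCXLI: M=1000, M=1000, M=1000, C=100, C=100, C=100, XL=40, I=1
1000 + 1000 + 1000 + 100 + 100 + 100 + 40 + 1 = 3341

3341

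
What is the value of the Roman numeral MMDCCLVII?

MMDCCLVII: M=1000, M=1000, D=500, C=100, C=100, L=50, V=5, I=1, I=1
1000 + 1000 + 500 + 100 + 100 + 50 + 5 + 1 + 1 = 2757

2757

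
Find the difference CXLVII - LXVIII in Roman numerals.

CXLVII = 147
LXVIII = 68
147 - 68 = 79

LXXIX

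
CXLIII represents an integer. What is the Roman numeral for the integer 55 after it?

CXLIII = 143
143 + 55 = 198

CXCVIII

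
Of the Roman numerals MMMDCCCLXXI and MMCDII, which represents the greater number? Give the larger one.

MMMDCCCLXXI = 3871
MMCDII = 2402
3871 is larger

MMMDCCCLXXI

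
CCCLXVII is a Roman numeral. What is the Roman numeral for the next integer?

CCCLXVII = 367, so the next integer is 367 + 1 = 368

CCCLXVIII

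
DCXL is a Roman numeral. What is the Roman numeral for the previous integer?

DCXL = 640; previous is 639

DCXXXIX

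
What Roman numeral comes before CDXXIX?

CDXXIX = 429; previous is 428

CDXXVIII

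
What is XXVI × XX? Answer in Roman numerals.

XXVI = 26
XX = 20
26 × 20 = 520

DXX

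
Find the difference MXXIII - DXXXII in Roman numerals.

MXXIII = 1023
DXXXII = 532
1023 - 532 = 491

CDXCI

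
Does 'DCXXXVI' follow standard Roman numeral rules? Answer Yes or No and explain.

'DCXXXVI': Check the rules: uses only the symbols I, V, X, L, C, D, M; no symbol is repeated more than three times in a row; V, L and D each appear at most once; no smaller symbol precedes a larger one (values never increase from left to right). Value: D (500) + C (100) + X (10) + X (10) + X (10) + V (5) + I (1) = 636. So it is a valid standard Roman numeral.

Yes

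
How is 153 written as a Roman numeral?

Convert 153 to Roman numerals:
  153 contains 1×100 (C)
  53 contains 1×50 (L)
  3 contains 3×1 (III)

CLIII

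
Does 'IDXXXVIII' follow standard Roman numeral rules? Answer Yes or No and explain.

'IDXXXVIII': Invalid subtractive combination: ID

No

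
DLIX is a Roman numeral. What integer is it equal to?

DLIX: D=500, L=50, IX=9
500 + 50 + 9 = 559

559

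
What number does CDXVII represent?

CDXVII: CD=400, X=10, V=5, I=1, I=1
400 + 10 + 5 + 1 + 1 = 417

417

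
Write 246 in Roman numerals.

Convert 246 to Roman numerals:
  246 contains 2×100 (CC)
  46 contains 1×40 (XL)
  6 contains 1×5 (V)
  1 contains 1×1 (I)

CCXLVI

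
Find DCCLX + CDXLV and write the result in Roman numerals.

DCCLX = 760
CDXLV = 445
760 + 445 = 1205

MCCV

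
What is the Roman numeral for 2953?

Convert 2953 to Roman numerals:
  2953 contains 2×1000 (MM)
  953 contains 1×900 (CM)
  53 contains 1×50 (L)
  3 contains 3×1 (III)

MMCMLIII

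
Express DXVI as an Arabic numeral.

DXVI: D=500, X=10, V=5, I=1
500 + 10 + 5 + 1 = 516

516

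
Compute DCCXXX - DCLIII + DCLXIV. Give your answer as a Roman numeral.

DCCXXX = 730, DCLIII = 653, DCLXIV = 664
730 - 653 = 77
77 + 664 = 741

DCCXLI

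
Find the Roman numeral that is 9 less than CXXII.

CXXII = 122
122 - 9 = 113

CXIII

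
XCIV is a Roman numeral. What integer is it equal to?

XCIV: XC=90, IV=4
90 + 4 = 94

94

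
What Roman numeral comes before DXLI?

DXLI = 541, so the previous integer is 541 - 1 = 540

DXL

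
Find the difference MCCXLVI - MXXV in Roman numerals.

MCCXLVI = 1246
MXXV = 1025
1246 - 1025 = 221

CCXXI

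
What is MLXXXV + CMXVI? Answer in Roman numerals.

MLXXXV = 1085
CMXVI = 916
1085 + 916 = 2001

MMI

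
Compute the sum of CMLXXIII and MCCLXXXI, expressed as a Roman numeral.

CMLXXIII = 973
MCCLXXXI = 1281
973 + 1281 = 2254

MMCCLIV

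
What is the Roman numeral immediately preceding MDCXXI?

MDCXXI = 1621, so the previous integer is 1621 - 1 = 1620

MDCXX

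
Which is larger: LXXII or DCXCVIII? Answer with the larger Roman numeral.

LXXII = 72
DCXCVIII = 698
698 is larger

DCXCVIII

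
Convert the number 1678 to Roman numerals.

Convert 1678 to Roman numerals:
  1678 contains 1×1000 (M)
  678 contains 1×500 (D)
  178 contains 1×100 (C)
  78 contains 1×50 (L)
  28 contains 2×10 (XX)
  8 contains 1×5 (V)
  3 contains 3×1 (III)

MDCLXXVIII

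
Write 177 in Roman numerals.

Convert 177 to Roman numerals:
  177 contains 1×100 (C)
  77 contains 1×50 (L)
  27 contains 2×10 (XX)
  7 contains 1×5 (V)
  2 contains 2×1 (II)

CLXXVII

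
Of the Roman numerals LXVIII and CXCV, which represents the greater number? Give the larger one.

LXVIII = 68
CXCV = 195
195 is larger

CXCV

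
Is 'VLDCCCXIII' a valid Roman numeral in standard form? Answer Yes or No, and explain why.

'VLDCCCXIII': Invalid subtractive combination: VL

No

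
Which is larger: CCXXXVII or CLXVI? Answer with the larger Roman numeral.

CCXXXVII = 237
CLXVI = 166
237 is larger

CCXXXVII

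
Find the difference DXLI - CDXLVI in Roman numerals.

DXLI = 541
CDXLVI = 446
541 - 446 = 95

XCV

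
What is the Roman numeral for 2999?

Convert 2999 to Roman numerals:
  2999 contains 2×1000 (MM)
  999 contains 1×900 (CM)
  99 contains 1×90 (XC)
  9 contains 1×9 (IX)

MMCMXCIX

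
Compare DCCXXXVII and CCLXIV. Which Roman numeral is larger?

DCCXXXVII = 737
CCLXIV = 264
737 is larger

DCCXXXVII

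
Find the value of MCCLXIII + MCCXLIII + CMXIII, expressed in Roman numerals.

MCCLXIII = 1263, MCCXLIII = 1243, CMXIII = 913
1263 + 1243 = 2506
2506 + 913 = 3419

MMMCDXIX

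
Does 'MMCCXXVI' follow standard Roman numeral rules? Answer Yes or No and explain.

'MMCCXXVI': Check the rules: uses only the symbols I, V, X, L, C, D, M; no symbol is repeated more than three times in a row; V, L and D each appear at most once; no smaller symbol precedes a larger one (values never increase from left to right). Value: M (1000) + M (1000) + C (100) + C (100) + X (10) + X (10) + V (5) + I (1) = 2226. So it is a valid standard Roman numeral.

Yes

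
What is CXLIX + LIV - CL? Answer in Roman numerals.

CXLIX = 149, LIV = 54, CL = 150
149 + 54 = 203
203 - 150 = 53

LIII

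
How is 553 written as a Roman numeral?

Convert 553 to Roman numerals:
  553 contains 1×500 (D)
  53 contains 1×50 (L)
  3 contains 3×1 (III)

DLIII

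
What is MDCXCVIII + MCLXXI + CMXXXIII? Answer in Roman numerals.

MDCXCVIII = 1698, MCLXXI = 1171, CMXXXIII = 933
1698 + 1171 = 2869
2869 + 933 = 3802

MMMDCCCII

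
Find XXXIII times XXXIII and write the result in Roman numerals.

XXXIII = 33
XXXIII = 33
33 × 33 = 1089

MLXXXIX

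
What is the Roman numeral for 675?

Convert 675 to Roman numerals:
  675 contains 1×500 (D)
  175 contains 1×100 (C)
  75 contains 1×50 (L)
  25 contains 2×10 (XX)
  5 contains 1×5 (V)

DCLXXV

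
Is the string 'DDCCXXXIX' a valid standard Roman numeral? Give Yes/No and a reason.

'DDCCXXXIX': D should not appear more than once

No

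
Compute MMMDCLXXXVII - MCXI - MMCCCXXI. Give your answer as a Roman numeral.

MMMDCLXXXVII = 3687, MCXI = 1111, MMCCCXXI = 2321
3687 - 1111 = 2576
2576 - 2321 = 255

CCLV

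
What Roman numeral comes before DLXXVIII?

DLXXVIII = 578, so the previous integer is 578 - 1 = 577

DLXXVII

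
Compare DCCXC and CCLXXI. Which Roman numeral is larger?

DCCXC = 790
CCLXXI = 271
790 is larger

DCCXC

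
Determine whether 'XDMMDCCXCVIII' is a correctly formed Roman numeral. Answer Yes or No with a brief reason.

'XDMMDCCXCVIII': D should not appear more than once

No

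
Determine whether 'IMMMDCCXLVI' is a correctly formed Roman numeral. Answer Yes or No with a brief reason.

'IMMMDCCXLVI': Invalid subtractive combination: IM

No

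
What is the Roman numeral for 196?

Convert 196 to Roman numerals:
  196 contains 1×100 (C)
  96 contains 1×90 (XC)
  6 contains 1×5 (V)
  1 contains 1×1 (I)

CXCVI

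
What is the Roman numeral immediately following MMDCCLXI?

MMDCCLXI = 2761; next is 2762

MMDCCLXII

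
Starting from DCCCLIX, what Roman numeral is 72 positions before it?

DCCCLIX = 859
859 - 72 = 787

DCCLXXXVII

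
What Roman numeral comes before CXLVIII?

CXLVIII = 148, so the previous integer is 148 - 1 = 147

CXLVII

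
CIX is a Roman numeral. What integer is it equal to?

CIX: C=100, IX=9
100 + 9 = 109

109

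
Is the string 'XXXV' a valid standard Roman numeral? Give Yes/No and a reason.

'XXXV': Check the rules: uses only the symbols I, V, X, L, C, D, M; no symbol is repeated more than three times in a row; V, L and D each appear at most once; no smaller symbol precedes a larger one (values never increase from left to right). Value: X (10) + X (10) + X (10) + V (5) = 35. So it is a valid standard Roman numeral.

Yes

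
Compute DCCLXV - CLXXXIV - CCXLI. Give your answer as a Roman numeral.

DCCLXV = 765, CLXXXIV = 184, CCXLI = 241
765 - 184 = 581
581 - 241 = 340

CCCXL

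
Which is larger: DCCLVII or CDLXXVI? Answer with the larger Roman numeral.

DCCLVII = 757
CDLXXVI = 476
757 is larger

DCCLVII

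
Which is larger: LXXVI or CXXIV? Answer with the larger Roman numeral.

LXXVI = 76
CXXIV = 124
124 is larger

CXXIV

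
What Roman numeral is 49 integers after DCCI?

DCCI = 701
701 + 49 = 750

DCCL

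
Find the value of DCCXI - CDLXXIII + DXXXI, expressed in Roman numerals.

DCCXI = 711, CDLXXIII = 473, DXXXI = 531
711 - 473 = 238
238 + 531 = 769

DCCLXIX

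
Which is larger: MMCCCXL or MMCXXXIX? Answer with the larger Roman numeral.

MMCCCXL = 2340
MMCXXXIX = 2139
2340 is larger

MMCCCXL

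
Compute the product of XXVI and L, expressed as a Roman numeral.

XXVI = 26
L = 50
26 × 50 = 1300

MCCC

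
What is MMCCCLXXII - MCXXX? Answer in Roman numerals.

MMCCCLXXII = 2372
MCXXX = 1130
2372 - 1130 = 1242

MCCXLII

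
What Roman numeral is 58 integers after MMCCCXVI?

MMCCCXVI = 2316
2316 + 58 = 2374

MMCCCLXXIV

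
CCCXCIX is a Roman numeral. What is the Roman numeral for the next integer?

CCCXCIX = 399, so the next integer is 399 + 1 = 400

CD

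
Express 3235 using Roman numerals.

Convert 3235 to Roman numerals:
  3235 contains 3×1000 (MMM)
  235 contains 2×100 (CC)
  35 contains 3×10 (XXX)
  5 contains 1×5 (V)

MMMCCXXXV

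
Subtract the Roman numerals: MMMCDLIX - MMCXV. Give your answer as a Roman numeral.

MMMCDLIX = 3459
MMCXV = 2115
3459 - 2115 = 1344

MCCCXLIV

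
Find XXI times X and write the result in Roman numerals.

XXI = 21
X = 10
21 × 10 = 210

CCX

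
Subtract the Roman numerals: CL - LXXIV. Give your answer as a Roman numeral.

CL = 150
LXXIV = 74
150 - 74 = 76

LXXVI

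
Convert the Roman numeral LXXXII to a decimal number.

LXXXII: L=50, X=10, X=10, X=10, I=1, I=1
50 + 10 + 10 + 10 + 1 + 1 = 82

82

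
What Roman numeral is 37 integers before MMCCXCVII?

MMCCXCVII = 2297
2297 - 37 = 2260

MMCCLX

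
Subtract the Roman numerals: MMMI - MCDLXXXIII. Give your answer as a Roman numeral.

MMMI = 3001
MCDLXXXIII = 1483
3001 - 1483 = 1518

MDXVIII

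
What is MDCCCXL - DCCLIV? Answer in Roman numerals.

MDCCCXL = 1840
DCCLIV = 754
1840 - 754 = 1086

MLXXXVI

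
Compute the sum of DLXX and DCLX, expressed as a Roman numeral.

DLXX = 570
DCLX = 660
570 + 660 = 1230

MCCXXX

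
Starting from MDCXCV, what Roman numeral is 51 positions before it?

MDCXCV = 1695
1695 - 51 = 1644

MDCXLIV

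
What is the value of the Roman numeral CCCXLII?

CCCXLII: C=100, C=100, C=100, XL=40, I=1, I=1
100 + 100 + 100 + 40 + 1 + 1 = 342

342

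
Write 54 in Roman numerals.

Convert 54 to Roman numerals:
  54 contains 1×50 (L)
  4 contains 1×4 (IV)

LIV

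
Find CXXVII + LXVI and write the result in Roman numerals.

CXXVII = 127
LXVI = 66
127 + 66 = 193

CXCIII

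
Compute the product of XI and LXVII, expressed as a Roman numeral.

XI = 11
LXVII = 67
11 × 67 = 737

DCCXXXVII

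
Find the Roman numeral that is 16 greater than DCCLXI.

DCCLXI = 761
761 + 16 = 777

DCCLXXVII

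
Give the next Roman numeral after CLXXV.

CLXXV = 175, so the next integer is 175 + 1 = 176

CLXXVI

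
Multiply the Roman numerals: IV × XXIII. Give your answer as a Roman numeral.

IV = 4
XXIII = 23
4 × 23 = 92

XCII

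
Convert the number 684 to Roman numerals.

Convert 684 to Roman numerals:
  684 contains 1×500 (D)
  184 contains 1×100 (C)
  84 contains 1×50 (L)
  34 contains 3×10 (XXX)
  4 contains 1×4 (IV)

DCLXXXIV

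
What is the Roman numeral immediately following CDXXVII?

CDXXVII = 427; next is 428

CDXXVIII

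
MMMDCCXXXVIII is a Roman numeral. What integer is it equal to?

MMMDCCXXXVIII: M=1000, M=1000, M=1000, D=500, C=100, C=100, X=10, X=10, X=10, V=5, I=1, I=1, I=1
1000 + 1000 + 1000 + 500 + 100 + 100 + 10 + 10 + 10 + 5 + 1 + 1 + 1 = 3738

3738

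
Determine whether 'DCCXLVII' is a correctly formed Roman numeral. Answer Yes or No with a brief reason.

'DCCXLVII': Check the rules: uses only the symbols I, V, X, L, C, D, M; no symbol is repeated more than three times in a row; V, L and D each appear at most once; the only place a smaller symbol precedes a larger one is the allowed subtractive pair XL, the symbol right after such a pair (if any) is smaller than the pair's first symbol, and otherwise the values never increase from left to right. Value: D (500) + C (100) + C (100) + XL (40) + V (5) + I (1) + I (1) = 747. So it is a valid standard Roman numeral.

Yes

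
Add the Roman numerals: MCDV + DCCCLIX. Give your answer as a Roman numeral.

MCDV = 1405
DCCCLIX = 859
1405 + 859 = 2264

MMCCLXIV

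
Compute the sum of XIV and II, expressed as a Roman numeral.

XIV = 14
II = 2
14 + 2 = 16

XVI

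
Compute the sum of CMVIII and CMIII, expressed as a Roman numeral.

CMVIII = 908
CMIII = 903
908 + 903 = 1811

MDCCCXI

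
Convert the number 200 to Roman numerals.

Convert 200 to Roman numerals:
  200 contains 2×100 (CC)

CC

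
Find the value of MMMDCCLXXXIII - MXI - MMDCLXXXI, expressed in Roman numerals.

MMMDCCLXXXIII = 3783, MXI = 1011, MMDCLXXXI = 2681
3783 - 1011 = 2772
2772 - 2681 = 91

XCI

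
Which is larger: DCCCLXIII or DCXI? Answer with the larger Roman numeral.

DCCCLXIII = 863
DCXI = 611
863 is larger

DCCCLXIII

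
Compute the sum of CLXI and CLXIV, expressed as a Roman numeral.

CLXI = 161
CLXIV = 164
161 + 164 = 325

CCCXXV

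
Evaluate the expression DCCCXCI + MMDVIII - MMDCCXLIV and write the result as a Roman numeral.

DCCCXCI = 891, MMDVIII = 2508, MMDCCXLIV = 2744
891 + 2508 = 3399
3399 - 2744 = 655

DCLV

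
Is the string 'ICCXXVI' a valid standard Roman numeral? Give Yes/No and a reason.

'ICCXXVI': Invalid subtractive combination: IC

No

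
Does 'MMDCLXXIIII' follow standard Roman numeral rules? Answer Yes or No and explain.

'MMDCLXXIIII': More than 3 consecutive I's

No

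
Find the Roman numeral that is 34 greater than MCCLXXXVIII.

MCCLXXXVIII = 1288
1288 + 34 = 1322

MCCCXXII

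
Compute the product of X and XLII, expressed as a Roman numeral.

X = 10
XLII = 42
10 × 42 = 420

CDXX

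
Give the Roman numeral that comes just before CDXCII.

CDXCII = 492; previous is 491

CDXCI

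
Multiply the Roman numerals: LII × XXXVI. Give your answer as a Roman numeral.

LII = 52
XXXVI = 36
52 × 36 = 1872

MDCCCLXXII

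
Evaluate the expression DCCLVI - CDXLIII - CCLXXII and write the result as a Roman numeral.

DCCLVI = 756, CDXLIII = 443, CCLXXII = 272
756 - 443 = 313
313 - 272 = 41

XLI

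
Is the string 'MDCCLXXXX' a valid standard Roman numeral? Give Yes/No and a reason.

'MDCCLXXXX': More than 3 consecutive X's

No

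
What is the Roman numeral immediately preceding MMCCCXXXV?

MMCCCXXXV = 2335; previous is 2334

MMCCCXXXIV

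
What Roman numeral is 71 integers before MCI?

MCI = 1101
1101 - 71 = 1030

MXXX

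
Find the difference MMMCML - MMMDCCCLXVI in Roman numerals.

MMMCML = 3950
MMMDCCCLXVI = 3866
3950 - 3866 = 84

LXXXIV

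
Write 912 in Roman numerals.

Convert 912 to Roman numerals:
  912 contains 1×900 (CM)
  12 contains 1×10 (X)
  2 contains 2×1 (II)

CMXII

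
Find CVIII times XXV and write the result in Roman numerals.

CVIII = 108
XXV = 25
108 × 25 = 2700

MMDCC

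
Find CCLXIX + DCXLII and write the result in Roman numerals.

CCLXIX = 269
DCXLII = 642
269 + 642 = 911

CMXI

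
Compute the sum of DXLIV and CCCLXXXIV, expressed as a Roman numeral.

DXLIV = 544
CCCLXXXIV = 384
544 + 384 = 928

CMXXVIII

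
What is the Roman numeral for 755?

Convert 755 to Roman numerals:
  755 contains 1×500 (D)
  255 contains 2×100 (CC)
  55 contains 1×50 (L)
  5 contains 1×5 (V)

DCCLV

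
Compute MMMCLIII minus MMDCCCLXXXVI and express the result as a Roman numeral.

MMMCLIII = 3153
MMDCCCLXXXVI = 2886
3153 - 2886 = 267

CCLXVII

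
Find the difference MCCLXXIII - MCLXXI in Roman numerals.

MCCLXXIII = 1273
MCLXXI = 1171
1273 - 1171 = 102

CII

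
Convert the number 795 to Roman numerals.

Convert 795 to Roman numerals:
  795 contains 1×500 (D)
  295 contains 2×100 (CC)
  95 contains 1×90 (XC)
  5 contains 1×5 (V)

DCCXCV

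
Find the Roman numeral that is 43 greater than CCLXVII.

CCLXVII = 267
267 + 43 = 310

CCCX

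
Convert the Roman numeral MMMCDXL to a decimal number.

MMMCDXL: M=1000, M=1000, M=1000, CD=400, XL=40
1000 + 1000 + 1000 + 400 + 40 = 3440

3440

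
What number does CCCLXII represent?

CCCLXII: C=100, C=100, C=100, L=50, X=10, I=1, I=1
100 + 100 + 100 + 50 + 10 + 1 + 1 = 362

362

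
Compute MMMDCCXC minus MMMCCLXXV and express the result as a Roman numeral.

MMMDCCXC = 3790
MMMCCLXXV = 3275
3790 - 3275 = 515

DXV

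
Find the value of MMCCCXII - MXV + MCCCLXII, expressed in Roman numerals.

MMCCCXII = 2312, MXV = 1015, MCCCLXII = 1362
2312 - 1015 = 1297
1297 + 1362 = 2659

MMDCLIX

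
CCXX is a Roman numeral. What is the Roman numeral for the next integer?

CCXX = 220; next is 221

CCXXI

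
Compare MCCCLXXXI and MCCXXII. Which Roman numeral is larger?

MCCCLXXXI = 1381
MCCXXII = 1222
1381 is larger

MCCCLXXXI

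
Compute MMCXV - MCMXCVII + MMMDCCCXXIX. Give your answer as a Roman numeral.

MMCXV = 2115, MCMXCVII = 1997, MMMDCCCXXIX = 3829
2115 - 1997 = 118
118 + 3829 = 3947

MMMCMXLVII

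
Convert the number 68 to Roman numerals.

Convert 68 to Roman numerals:
  68 contains 1×50 (L)
  18 contains 1×10 (X)
  8 contains 1×5 (V)
  3 contains 3×1 (III)

LXVIII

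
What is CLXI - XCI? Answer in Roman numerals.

CLXI = 161
XCI = 91
161 - 91 = 70

LXX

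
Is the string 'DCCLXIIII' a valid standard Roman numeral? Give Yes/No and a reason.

'DCCLXIIII': More than 3 consecutive I's

No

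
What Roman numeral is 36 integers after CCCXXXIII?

CCCXXXIII = 333
333 + 36 = 369

CCCLXIX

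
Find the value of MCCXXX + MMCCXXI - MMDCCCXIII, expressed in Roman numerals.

MCCXXX = 1230, MMCCXXI = 2221, MMDCCCXIII = 2813
1230 + 2221 = 3451
3451 - 2813 = 638

DCXXXVIII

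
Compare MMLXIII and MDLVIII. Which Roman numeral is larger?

MMLXIII = 2063
MDLVIII = 1558
2063 is larger

MMLXIII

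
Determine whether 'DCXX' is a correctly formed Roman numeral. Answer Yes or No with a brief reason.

'DCXX': Check the rules: uses only the symbols I, V, X, L, C, D, M; no symbol is repeated more than three times in a row; V, L and D each appear at most once; no smaller symbol precedes a larger one (values never increase from left to right). Value: D (500) + C (100) + X (10) + X (10) = 620. So it is a valid standard Roman numeral.

Yes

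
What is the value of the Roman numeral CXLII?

CXLII: C=100, XL=40, I=1, I=1
100 + 40 + 1 + 1 = 142

142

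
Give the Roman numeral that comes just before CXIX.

CXIX = 119; previous is 118

CXVIII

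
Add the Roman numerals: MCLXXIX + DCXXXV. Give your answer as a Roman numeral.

MCLXXIX = 1179
DCXXXV = 635
1179 + 635 = 1814

MDCCCXIV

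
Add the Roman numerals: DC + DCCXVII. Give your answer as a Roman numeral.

DC = 600
DCCXVII = 717
600 + 717 = 1317

MCCCXVII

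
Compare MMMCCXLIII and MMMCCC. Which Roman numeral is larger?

MMMCCXLIII = 3243
MMMCCC = 3300
3300 is larger

MMMCCC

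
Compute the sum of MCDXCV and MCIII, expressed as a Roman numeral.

MCDXCV = 1495
MCIII = 1103
1495 + 1103 = 2598

MMDXCVIII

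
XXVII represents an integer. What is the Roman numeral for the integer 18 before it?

XXVII = 27
27 - 18 = 9

IX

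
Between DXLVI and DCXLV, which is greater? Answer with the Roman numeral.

DXLVI = 546
DCXLV = 645
645 is larger

DCXLV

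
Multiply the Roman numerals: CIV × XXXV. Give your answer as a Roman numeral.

CIV = 104
XXXV = 35
104 × 35 = 3640

MMMDCXL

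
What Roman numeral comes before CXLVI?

CXLVI = 146, so the previous integer is 146 - 1 = 145

CXLV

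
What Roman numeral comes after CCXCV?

CCXCV = 295; next is 296

CCXCVI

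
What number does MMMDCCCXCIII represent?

MMMDCCCXCIII: M=1000, M=1000, M=1000, D=500, C=100, C=100, C=100, XC=90, I=1, I=1, I=1
1000 + 1000 + 1000 + 500 + 100 + 100 + 100 + 90 + 1 + 1 + 1 = 3893

3893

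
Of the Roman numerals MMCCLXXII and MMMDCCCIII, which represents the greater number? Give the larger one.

MMCCLXXII = 2272
MMMDCCCIII = 3803
3803 is larger

MMMDCCCIII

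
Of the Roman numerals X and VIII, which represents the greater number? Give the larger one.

X = 10
VIII = 8
10 is larger

X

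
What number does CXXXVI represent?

CXXXVI: C=100, X=10, X=10, X=10, V=5, I=1
100 + 10 + 10 + 10 + 5 + 1 = 136

136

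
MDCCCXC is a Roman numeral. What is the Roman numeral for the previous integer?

MDCCCXC = 1890, so the previous integer is 1890 - 1 = 1889

MDCCCLXXXIX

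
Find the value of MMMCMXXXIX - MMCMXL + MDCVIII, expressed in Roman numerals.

MMMCMXXXIX = 3939, MMCMXL = 2940, MDCVIII = 1608
3939 - 2940 = 999
999 + 1608 = 2607

MMDCVII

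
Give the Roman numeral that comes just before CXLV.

CXLV = 145; previous is 144

CXLIV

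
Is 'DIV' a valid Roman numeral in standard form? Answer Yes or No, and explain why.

'DIV': Check the rules: uses only the symbols I, V, X, L, C, D, M; no symbol is repeated more than three times in a row; V, L and D each appear at most once; the only place a smaller symbol precedes a larger one is the allowed subtractive pair IV, the symbol right after such a pair (if any) is smaller than the pair's first symbol, and otherwise the values never increase from left to right. Value: D (500) + IV (4) = 504. So it is a valid standard Roman numeral.

Yes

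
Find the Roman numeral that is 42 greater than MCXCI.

MCXCI = 1191
1191 + 42 = 1233

MCCXXXIII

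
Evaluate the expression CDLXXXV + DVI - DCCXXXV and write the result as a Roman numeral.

CDLXXXV = 485, DVI = 506, DCCXXXV = 735
485 + 506 = 991
991 - 735 = 256

CCLVI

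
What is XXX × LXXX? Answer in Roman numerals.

XXX = 30
LXXX = 80
30 × 80 = 2400

MMCD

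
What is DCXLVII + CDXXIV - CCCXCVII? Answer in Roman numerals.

DCXLVII = 647, CDXXIV = 424, CCCXCVII = 397
647 + 424 = 1071
1071 - 397 = 674

DCLXXIV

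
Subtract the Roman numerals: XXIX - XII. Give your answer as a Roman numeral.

XXIX = 29
XII = 12
29 - 12 = 17

XVII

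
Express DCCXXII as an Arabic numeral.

DCCXXII: D=500, C=100, C=100, X=10, X=10, I=1, I=1
500 + 100 + 100 + 10 + 10 + 1 + 1 = 722

722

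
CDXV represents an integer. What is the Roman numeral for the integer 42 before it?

CDXV = 415
415 - 42 = 373

CCCLXXIII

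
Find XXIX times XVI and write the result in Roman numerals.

XXIX = 29
XVI = 16
29 × 16 = 464

CDLXIV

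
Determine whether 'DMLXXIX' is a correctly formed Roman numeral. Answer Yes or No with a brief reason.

'DMLXXIX': Invalid subtractive combination: DM

No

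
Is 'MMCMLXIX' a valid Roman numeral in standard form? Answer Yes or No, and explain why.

'MMCMLXIX': Check the rules: uses only the symbols I, V, X, L, C, D, M; no symbol is repeated more than three times in a row; V, L and D each appear at most once; the only places a smaller symbol precedes a larger one are the allowed subtractive pairs CM, IX, the symbol right after such a pair (if any) is smaller than the pair's first symbol, and otherwise the values never increase from left to right. Value: M (1000) + M (1000) + CM (900) + L (50) + X (10) + IX (9) = 2969. So it is a valid standard Roman numeral.

Yes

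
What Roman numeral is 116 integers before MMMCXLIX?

MMMCXLIX = 3149
3149 - 116 = 3033

MMMXXXIII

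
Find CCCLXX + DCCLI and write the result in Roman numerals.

CCCLXX = 370
DCCLI = 751
370 + 751 = 1121

MCXXI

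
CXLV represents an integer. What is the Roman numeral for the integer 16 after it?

CXLV = 145
145 + 16 = 161

CLXI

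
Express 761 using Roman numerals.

Convert 761 to Roman numerals:
  761 contains 1×500 (D)
  261 contains 2×100 (CC)
  61 contains 1×50 (L)
  11 contains 1×10 (X)
  1 contains 1×1 (I)

DCCLXI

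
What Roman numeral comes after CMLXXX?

CMLXXX = 980; next is 981

CMLXXXI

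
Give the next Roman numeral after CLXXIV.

CLXXIV = 174, so the next integer is 174 + 1 = 175

CLXXV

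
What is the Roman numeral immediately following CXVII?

CXVII = 117, so the next integer is 117 + 1 = 118

CXVIII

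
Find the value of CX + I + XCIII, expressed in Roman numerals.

CX = 110, I = 1, XCIII = 93
110 + 1 = 111
111 + 93 = 204

CCIV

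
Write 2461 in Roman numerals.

Convert 2461 to Roman numerals:
  2461 contains 2×1000 (MM)
  461 contains 1×400 (CD)
  61 contains 1×50 (L)
  11 contains 1×10 (X)
  1 contains 1×1 (I)

MMCDLXI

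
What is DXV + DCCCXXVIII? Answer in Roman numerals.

DXV = 515
DCCCXXVIII = 828
515 + 828 = 1343

MCCCXLIII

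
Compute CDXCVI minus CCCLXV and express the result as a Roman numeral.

CDXCVI = 496
CCCLXV = 365
496 - 365 = 131

CXXXI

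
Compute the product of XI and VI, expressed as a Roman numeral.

XI = 11
VI = 6
11 × 6 = 66

LXVI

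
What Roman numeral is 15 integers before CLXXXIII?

CLXXXIII = 183
183 - 15 = 168

CLXVIII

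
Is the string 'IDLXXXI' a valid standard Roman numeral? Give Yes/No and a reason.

'IDLXXXI': Invalid subtractive combination: ID

No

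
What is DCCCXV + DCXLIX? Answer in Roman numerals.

DCCCXV = 815
DCXLIX = 649
815 + 649 = 1464

MCDLXIV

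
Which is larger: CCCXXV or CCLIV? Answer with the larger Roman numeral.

CCCXXV = 325
CCLIV = 254
325 is larger

CCCXXV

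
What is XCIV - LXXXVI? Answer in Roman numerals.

XCIV = 94
LXXXVI = 86
94 - 86 = 8

VIII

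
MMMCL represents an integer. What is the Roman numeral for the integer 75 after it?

MMMCL = 3150
3150 + 75 = 3225

MMMCCXXV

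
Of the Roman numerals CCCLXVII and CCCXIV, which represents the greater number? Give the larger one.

CCCLXVII = 367
CCCXIV = 314
367 is larger

CCCLXVII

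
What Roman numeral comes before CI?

CI = 101; previous is 100

C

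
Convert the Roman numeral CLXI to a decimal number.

CLXI: C=100, L=50, X=10, I=1
100 + 50 + 10 + 1 = 161

161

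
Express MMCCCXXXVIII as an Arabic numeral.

MMCCCXXXVIII: M=1000, M=1000, C=100, C=100, C=100, X=10, X=10, X=10, V=5, I=1, I=1, I=1
1000 + 1000 + 100 + 100 + 100 + 10 + 10 + 10 + 5 + 1 + 1 + 1 = 2338

2338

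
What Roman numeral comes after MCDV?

MCDV = 1405, so the next integer is 1405 + 1 = 1406

MCDVI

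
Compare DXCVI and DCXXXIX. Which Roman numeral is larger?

DXCVI = 596
DCXXXIX = 639
639 is larger

DCXXXIX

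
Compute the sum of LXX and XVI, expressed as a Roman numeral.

LXX = 70
XVI = 16
70 + 16 = 86

LXXXVI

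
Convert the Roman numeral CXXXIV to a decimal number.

CXXXIV: C=100, X=10, X=10, X=10, IV=4
100 + 10 + 10 + 10 + 4 = 134

134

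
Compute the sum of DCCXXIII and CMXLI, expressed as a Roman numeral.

DCCXXIII = 723
CMXLI = 941
723 + 941 = 1664

MDCLXIV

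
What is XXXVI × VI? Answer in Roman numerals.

XXXVI = 36
VI = 6
36 × 6 = 216

CCXVI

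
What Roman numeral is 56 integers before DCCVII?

DCCVII = 707
707 - 56 = 651

DCLI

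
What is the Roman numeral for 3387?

Convert 3387 to Roman numerals:
  3387 contains 3×1000 (MMM)
  387 contains 3×100 (CCC)
  87 contains 1×50 (L)
  37 contains 3×10 (XXX)
  7 contains 1×5 (V)
  2 contains 2×1 (II)

MMMCCCLXXXVII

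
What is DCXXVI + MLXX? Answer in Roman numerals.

DCXXVI = 626
MLXX = 1070
626 + 1070 = 1696

MDCXCVI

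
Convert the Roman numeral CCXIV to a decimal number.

CCXIV: C=100, C=100, X=10, IV=4
100 + 100 + 10 + 4 = 214

214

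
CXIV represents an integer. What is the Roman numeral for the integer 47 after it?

CXIV = 114
114 + 47 = 161

CLXI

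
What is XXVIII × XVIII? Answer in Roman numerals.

XXVIII = 28
XVIII = 18
28 × 18 = 504

DIV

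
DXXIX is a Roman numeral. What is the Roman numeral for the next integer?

DXXIX = 529, so the next integer is 529 + 1 = 530

DXXX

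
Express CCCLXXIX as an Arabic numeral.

CCCLXXIX: C=100, C=100, C=100, L=50, X=10, X=10, IX=9
100 + 100 + 100 + 50 + 10 + 10 + 9 = 379

379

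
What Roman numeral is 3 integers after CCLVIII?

CCLVIII = 258
258 + 3 = 261

CCLXI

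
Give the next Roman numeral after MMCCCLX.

MMCCCLX = 2360, so the next integer is 2360 + 1 = 2361

MMCCCLXI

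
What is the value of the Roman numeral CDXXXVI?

CDXXXVI: CD=400, X=10, X=10, X=10, V=5, I=1
400 + 10 + 10 + 10 + 5 + 1 = 436

436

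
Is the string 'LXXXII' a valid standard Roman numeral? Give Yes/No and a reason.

'LXXXII': Check the rules: uses only the symbols I, V, X, L, C, D, M; no symbol is repeated more than three times in a row; V, L and D each appear at most once; no smaller symbol precedes a larger one (values never increase from left to right). Value: L (50) + X (10) + X (10) + X (10) + I (1) + I (1) = 82. So it is a valid standard Roman numeral.

Yes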